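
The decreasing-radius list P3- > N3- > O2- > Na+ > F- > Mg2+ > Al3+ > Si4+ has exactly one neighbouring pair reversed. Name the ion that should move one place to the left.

Compare adjacent ions: they are isoelectronic (10 e⁻) and Na has more protons than F (11 vs 9), making Na+ smaller — yet in this decreasing list Na+ sits before F-. Nothing else is reversed, so F- should move one place to the left.

F-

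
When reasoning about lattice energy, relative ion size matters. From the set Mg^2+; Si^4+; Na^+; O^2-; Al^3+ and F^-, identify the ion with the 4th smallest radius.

Isoelectronic series (10 e⁻ each). Size is set by nuclear charge: more protons means a smaller ion. Si^4+ (Z=14), Al^3+ (Z=13), Mg^2+ (Z=12), Na^+ (Z=11), F^- (Z=9), O^2- (Z=8).
So the order is Si^4+ < Al^3+ < Mg^2+ < Na^+ < F^- < O^2-; the 4th-smallest ion is Na^+.

Na^+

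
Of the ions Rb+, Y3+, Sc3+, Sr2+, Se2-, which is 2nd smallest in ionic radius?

Y3+

Electron counts and nuclear charges: Sc3+: 18 e⁻, Z=21, Y3+: 36 e⁻, Z=39, Sr2+: 36 e⁻, Z=38, Rb+: 36 e⁻, Z=37, Se2-: 36 e⁻, Z=34. Sc3+ < Y3+ (same group, 1 shell fewer); Y3+ < Sr2+ (isoelectronic, higher Z=39 is smaller); Sr2+ < Rb+ (both 36 e⁻, Z=38>37); Rb+ < Se2- (isoelectronic, higher Z=37 is smaller).
Full ascending order: Sc3+ < Y3+ < Sr2+ < Rb+ < Se2-. Counting from the smallest, position 2 is Y3+.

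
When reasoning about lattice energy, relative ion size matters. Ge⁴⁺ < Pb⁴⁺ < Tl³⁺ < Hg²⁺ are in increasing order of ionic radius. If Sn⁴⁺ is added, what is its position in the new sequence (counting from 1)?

Ge⁴⁺: 28 e⁻, Z=32, Sn⁴⁺: 46 e⁻, Z=50, Pb⁴⁺: 78 e⁻, Z=82, Tl³⁺: 78 e⁻, Z=81, Hg²⁺: 78 e⁻, Z=80. Ge⁴⁺ < Sn⁴⁺ (same group, 1 shell fewer); Sn⁴⁺ < Pb⁴⁺ (same group, 1 shell fewer); Pb⁴⁺ < Tl³⁺ (isoelectronic, higher Z=82 is smaller); Tl³⁺ < Hg²⁺ (both 78 e⁻, Z=81>80).
The complete sequence is Ge⁴⁺ < Sn⁴⁺ < Pb⁴⁺ < Tl³⁺ < Hg²⁺. Sn⁴⁺ sits at position 2.

2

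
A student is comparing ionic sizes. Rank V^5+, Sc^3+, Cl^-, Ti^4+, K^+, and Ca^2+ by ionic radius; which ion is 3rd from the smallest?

Sc^3+

All of these have 18 electrons (isoelectronic). With the same electron cloud, the ion with the most protons pulls it in tightest. Nuclear charges: V^5+ (Z=23), Ti^4+ (Z=22), Sc^3+ (Z=21), Ca^2+ (Z=20), K^+ (Z=19), Cl^- (Z=17). Highest Z is smallest.
Ordering: V^5+ < Ti^4+ < Sc^3+ < Ca^2+ < K^+ < Cl^-. The 3rd smallest is Sc^3+.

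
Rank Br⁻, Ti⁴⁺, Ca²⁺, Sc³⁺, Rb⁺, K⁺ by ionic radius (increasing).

Work out protons and electrons: Ti⁴⁺: 18 e⁻, Z=22, Sc³⁺: 18 e⁻, Z=21, Ca²⁺: 18 e⁻, Z=20, K⁺: 18 e⁻, Z=19, Rb⁺: 36 e⁻, Z=37, Br⁻: 36 e⁻, Z=35. Ti⁴⁺ < Sc³⁺ (isoelectronic, higher Z=22 is smaller); Sc³⁺ < Ca²⁺ (both 18 e⁻, Z=21>20); Ca²⁺ < K⁺ (both 18 e⁻, Z=20>19); K⁺ < Rb⁺ (same group, period 4 vs 5); Rb⁺ < Br⁻ (isoelectronic, higher Z=37 is smaller).

Ti⁴⁺ < Sc³⁺ < Ca²⁺ < K⁺ < Rb⁺ < Br⁻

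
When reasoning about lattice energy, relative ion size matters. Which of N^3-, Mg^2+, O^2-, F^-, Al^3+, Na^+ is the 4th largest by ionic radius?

All of these have 10 electrons (isoelectronic). With the same electron cloud, the ion with the most protons pulls it in tightest. Nuclear charges: Al^3+ (Z=13), Mg^2+ (Z=12), Na^+ (Z=11), F^- (Z=9), O^2- (Z=8), N^3- (Z=7). Highest Z is smallest.
Full ascending order: Al^3+ < Mg^2+ < Na^+ < F^- < O^2- < N^3-. Counting from the largest, position 4 is Na^+.

Na^+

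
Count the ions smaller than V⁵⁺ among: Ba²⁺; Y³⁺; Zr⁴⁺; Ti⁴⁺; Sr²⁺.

Work out protons and electrons: V⁵⁺ has 18 e⁻ (Z=23), Ti⁴⁺ has 18 e⁻ (Z=22), Zr⁴⁺ has 36 e⁻ (Z=40), Y³⁺ has 36 e⁻ (Z=39), Sr²⁺ has 36 e⁻ (Z=38), Ba²⁺ has 54 e⁻ (Z=56). V⁵⁺ < Ti⁴⁺ (isoelectronic, higher Z=23 is smaller); Ti⁴⁺ < Zr⁴⁺ (same group, period 4 vs 5); Zr⁴⁺ < Y³⁺ (both 36 e⁻, Z=40>39); Y³⁺ < Sr²⁺ (both 36 e⁻, Z=39>38); Sr²⁺ < Ba²⁺ (same group, period 5 vs 6).
Overall: V⁵⁺ < Ti⁴⁺ < Zr⁴⁺ < Y³⁺ < Sr²⁺ < Ba²⁺. V⁵⁺ has 0 below it and 5 above. So 0 are smaller.

0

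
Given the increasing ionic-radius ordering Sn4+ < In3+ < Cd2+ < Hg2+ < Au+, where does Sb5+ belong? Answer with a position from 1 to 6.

First list Z and electron count for each: Sb5+: 46 e⁻, Z=51, Sn4+: 46 e⁻, Z=50, In3+: 46 e⁻, Z=49, Cd2+: 46 e⁻, Z=48, Hg2+: 78 e⁻, Z=80, Au+: 78 e⁻, Z=79. Sb5+ < Sn4+ (isoelectronic, higher Z=51 is smaller); Sn4+ < In3+ (isoelectronic, higher Z=50 is smaller); In3+ < Cd2+ (both 46 e⁻, Z=49>48); Cd2+ < Hg2+ (same group, 1 shell fewer); Hg2+ < Au+ (both 78 e⁻, Z=80>79).
Putting Sb5+ in gives Sb5+ < Sn4+ < In3+ < Cd2+ < Hg2+ < Au+; it lands at slot 1.

1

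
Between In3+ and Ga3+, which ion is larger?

All are in the same group with charge +3. Radius grows down the group as n (the outermost shell) increases.

In3+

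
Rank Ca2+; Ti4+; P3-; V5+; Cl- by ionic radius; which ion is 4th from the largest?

Ti4+

Isoelectronic series (18 e⁻ each). Size is set by nuclear charge: more protons means a smaller ion. V5+ (Z=23), Ti4+ (Z=22), Ca2+ (Z=20), Cl- (Z=17), P3- (Z=15).
So the order is V5+ < Ti4+ < Ca2+ < Cl- < P3-; the 4th-largest ion is Ti4+.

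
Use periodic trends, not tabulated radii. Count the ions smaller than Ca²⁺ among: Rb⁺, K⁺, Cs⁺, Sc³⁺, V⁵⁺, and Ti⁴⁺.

Electron counts and nuclear charges: V⁵⁺: 18 e⁻, Z=23, Ti⁴⁺: 18 e⁻, Z=22, Sc³⁺: 18 e⁻, Z=21, Ca²⁺: 18 e⁻, Z=20, K⁺: 18 e⁻, Z=19, Rb⁺: 36 e⁻, Z=37, Cs⁺: 54 e⁻, Z=55. V⁵⁺ < Ti⁴⁺ (isoelectronic, higher Z=23 is smaller); Ti⁴⁺ < Sc³⁺ (both 18 e⁻, Z=22>21); Sc³⁺ < Ca²⁺ (both 18 e⁻, Z=21>20); Ca²⁺ < K⁺ (isoelectronic, higher Z=20 is smaller); K⁺ < Rb⁺ (same group, period 4 vs 5); Rb⁺ < Cs⁺ (same group, 1 shell fewer).
Placing each against Ca²⁺: smaller — V⁵⁺, Ti⁴⁺, Sc³⁺; larger — K⁺, Rb⁺, Cs⁺. That's 3.

3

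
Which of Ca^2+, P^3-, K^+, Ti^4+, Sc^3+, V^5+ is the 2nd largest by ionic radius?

K^+

These species are isoelectronic with 18 electrons. The only difference is the number of protons: V^5+ (Z=23), Ti^4+ (Z=22), Sc^3+ (Z=21), Ca^2+ (Z=20), K^+ (Z=19), P^3- (Z=15). The strongest nuclear pull (V^5+) gives the smallest ion.
So the order is V^5+ < Ti^4+ < Sc^3+ < Ca^2+ < K^+ < P^3-; the 2nd-largest ion is K^+.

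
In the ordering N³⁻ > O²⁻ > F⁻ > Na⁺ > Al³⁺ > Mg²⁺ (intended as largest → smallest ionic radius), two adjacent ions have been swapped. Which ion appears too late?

Mg²⁺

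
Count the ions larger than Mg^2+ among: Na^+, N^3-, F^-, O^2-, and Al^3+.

Isoelectronic series (10 e⁻ each). Size is set by nuclear charge: more protons means a smaller ion. Al^3+ (Z=13), Mg^2+ (Z=12), Na^+ (Z=11), F^- (Z=9), O^2- (Z=8), N^3- (Z=7).
Placing each against Mg^2+: smaller — Al^3+; larger — Na^+, F^-, O^2-, N^3-. So 4 are larger.

4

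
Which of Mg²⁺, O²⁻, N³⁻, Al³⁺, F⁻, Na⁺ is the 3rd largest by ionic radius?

F⁻

All of these have 10 electrons (isoelectronic). With the same electron cloud, the ion with the most protons pulls it in tightest. Nuclear charges: Al³⁺ (Z=13), Mg²⁺ (Z=12), Na⁺ (Z=11), F⁻ (Z=9), O²⁻ (Z=8), N³⁻ (Z=7). Highest Z is smallest.
Full ascending order: Al³⁺ < Mg²⁺ < Na⁺ < F⁻ < O²⁻ < N³⁻. Counting from the largest, position 3 is F⁻.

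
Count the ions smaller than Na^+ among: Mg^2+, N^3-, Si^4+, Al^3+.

3

Isoelectronic series (10 e⁻ each). Size is set by nuclear charge: more protons means a smaller ion. Si^4+ (Z=14), Al^3+ (Z=13), Mg^2+ (Z=12), Na^+ (Z=11), N^3- (Z=7).
Overall: Si^4+ < Al^3+ < Mg^2+ < Na^+ < N^3-. Na^+ has 3 below it and 1 above. That's 3.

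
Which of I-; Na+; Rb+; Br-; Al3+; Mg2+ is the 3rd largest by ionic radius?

Rb+

Tabulating Z and e⁻: Al3+: 10 e⁻, Z=13, Mg2+: 10 e⁻, Z=12, Na+: 10 e⁻, Z=11, Rb+: 36 e⁻, Z=37, Br-: 36 e⁻, Z=35, I-: 54 e⁻, Z=53. Al3+ < Mg2+ (isoelectronic, higher Z=13 is smaller); Mg2+ < Na+ (both 10 e⁻, Z=12>11); Na+ < Rb+ (same group, period 3 vs 5); Rb+ < Br- (isoelectronic, higher Z=37 is smaller); Br- < I- (same group, 1 shell fewer).
Full ascending order: Al3+ < Mg2+ < Na+ < Rb+ < Br- < I-. Counting from the largest, position 3 is Rb+.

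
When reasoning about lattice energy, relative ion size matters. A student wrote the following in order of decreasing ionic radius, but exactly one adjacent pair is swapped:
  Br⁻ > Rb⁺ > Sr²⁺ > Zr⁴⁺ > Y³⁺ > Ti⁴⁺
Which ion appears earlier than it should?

Scanning neighbour by neighbour, only Zr⁴⁺/Y³⁺ violates a trend: Zr⁴⁺ and Y³⁺ share 36 electrons; the higher nuclear charge on Zr (Z=40) contracts it more, so Zr⁴⁺ < Y³⁺. That makes Zr⁴⁺ the one sitting a position early relative to where it belongs.

Zr⁴⁺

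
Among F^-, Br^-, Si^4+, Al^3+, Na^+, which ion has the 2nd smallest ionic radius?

Work out protons and electrons: Si^4+ has 10 e⁻ (Z=14), Al^3+ has 10 e⁻ (Z=13), Na^+ has 10 e⁻ (Z=11), F^- has 10 e⁻ (Z=9), Br^- has 36 e⁻ (Z=35). Si^4+ < Al^3+ (both 10 e⁻, Z=14>13); Al^3+ < Na^+ (isoelectronic, higher Z=13 is smaller); Na^+ < F^- (isoelectronic, higher Z=11 is smaller); F^- < Br^- (same group, period 2 vs 4).
That gives Si^4+ < Al^3+ < Na^+ < F^- < Br^-. From the smallest end, number 2 is Al^3+.

Al^3+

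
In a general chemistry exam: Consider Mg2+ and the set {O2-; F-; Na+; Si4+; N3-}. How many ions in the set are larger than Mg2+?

These species are isoelectronic with 10 electrons. The only difference is the number of protons: Si4+ (Z=14), Mg2+ (Z=12), Na+ (Z=11), F- (Z=9), O2- (Z=8), N3- (Z=7). The strongest nuclear pull (Si4+) gives the smallest ion.
Ordering all of them (including Mg2+) by radius gives Si4+ < Mg2+ < Na+ < F- < O2- < N3-. Count: 4.

4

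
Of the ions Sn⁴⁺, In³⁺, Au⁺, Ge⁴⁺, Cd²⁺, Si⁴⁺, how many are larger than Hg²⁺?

1

First list Z and electron count for each: Si⁴⁺: 10 e⁻, Z=14, Ge⁴⁺: 28 e⁻, Z=32, Sn⁴⁺: 46 e⁻, Z=50, In³⁺: 46 e⁻, Z=49, Cd²⁺: 46 e⁻, Z=48, Hg²⁺: 78 e⁻, Z=80, Au⁺: 78 e⁻, Z=79. Si⁴⁺ < Ge⁴⁺ (same group, period 3 vs 4); Ge⁴⁺ < Sn⁴⁺ (same group, 1 shell fewer); Sn⁴⁺ < In³⁺ (both 46 e⁻, Z=50>49); In³⁺ < Cd²⁺ (both 46 e⁻, Z=49>48); Cd²⁺ < Hg²⁺ (same group, period 5 vs 6); Hg²⁺ < Au⁺ (isoelectronic, higher Z=80 is smaller).
Overall: Si⁴⁺ < Ge⁴⁺ < Sn⁴⁺ < In³⁺ < Cd²⁺ < Hg²⁺ < Au⁺. Hg²⁺ has 5 below it and 1 above. Count: 1.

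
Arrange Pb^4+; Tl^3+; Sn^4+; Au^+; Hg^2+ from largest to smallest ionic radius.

Au^+ > Hg^2+ > Tl^3+ > Pb^4+ > Sn^4+

First list Z and electron count for each: Sn^4+ has 46 e⁻ (Z=50), Pb^4+ has 78 e⁻ (Z=82), Tl^3+ has 78 e⁻ (Z=81), Hg^2+ has 78 e⁻ (Z=80), Au^+ has 78 e⁻ (Z=79). Sn^4+ < Pb^4+ (same group, 1 shell fewer); Pb^4+ < Tl^3+ (isoelectronic, higher Z=82 is smaller); Tl^3+ < Hg^2+ (both 78 e⁻, Z=81>80); Hg^2+ < Au^+ (both 78 e⁻, Z=80>79).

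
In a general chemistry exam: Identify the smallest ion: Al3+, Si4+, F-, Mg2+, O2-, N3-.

Si4+

Each ion has 10 electrons. The ranking follows nuclear charge in reverse — greater Z gives a smaller radius. Si4+ (Z=14), Al3+ (Z=13), Mg2+ (Z=12), F- (Z=9), O2- (Z=8), N3- (Z=7).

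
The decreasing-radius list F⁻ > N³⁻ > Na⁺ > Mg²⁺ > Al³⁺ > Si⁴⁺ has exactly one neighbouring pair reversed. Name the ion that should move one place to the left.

Check each adjacent pair. F⁻ and N³⁻ are reversed: they are isoelectronic (10 e⁻) and F has more protons than N (9 vs 7), making F⁻ smaller. No other neighbouring pair contradicts the periodic trends, so N³⁻ is the ion listed too late.

N³⁻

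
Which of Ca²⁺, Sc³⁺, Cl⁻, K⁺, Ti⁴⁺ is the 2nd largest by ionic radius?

K⁺

Isoelectronic series (18 e⁻ each). Size is set by nuclear charge: more protons means a smaller ion. Ti⁴⁺ (Z=22), Sc³⁺ (Z=21), Ca²⁺ (Z=20), K⁺ (Z=19), Cl⁻ (Z=17).
Ordering: Ti⁴⁺ < Sc³⁺ < Ca²⁺ < K⁺ < Cl⁻. The 2nd largest is K⁺.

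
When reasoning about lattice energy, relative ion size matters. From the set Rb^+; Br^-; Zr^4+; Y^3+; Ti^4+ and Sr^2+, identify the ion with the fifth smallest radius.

Work out protons and electrons: Ti^4+ (Z=22, 18 e⁻), Zr^4+ (Z=40, 36 e⁻), Y^3+ (Z=39, 36 e⁻), Sr^2+ (Z=38, 36 e⁻), Rb^+ (Z=37, 36 e⁻), Br^- (Z=35, 36 e⁻). Ti^4+ < Zr^4+ (same group, 1 shell fewer); Zr^4+ < Y^3+ (isoelectronic, higher Z=40 is smaller); Y^3+ < Sr^2+ (isoelectronic, higher Z=39 is smaller); Sr^2+ < Rb^+ (both 36 e⁻, Z=38>37); Rb^+ < Br^- (both 36 e⁻, Z=37>35).
So the order is Ti^4+ < Zr^4+ < Y^3+ < Sr^2+ < Rb^+ < Br^-; the 5th-smallest ion is Rb^+.

Rb^+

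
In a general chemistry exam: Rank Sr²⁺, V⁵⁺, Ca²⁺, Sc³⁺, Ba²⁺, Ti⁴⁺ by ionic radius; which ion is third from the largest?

Ca²⁺

Work out protons and electrons: V⁵⁺ has 18 e⁻ (Z=23), Ti⁴⁺ has 18 e⁻ (Z=22), Sc³⁺ has 18 e⁻ (Z=21), Ca²⁺ has 18 e⁻ (Z=20), Sr²⁺ has 36 e⁻ (Z=38), Ba²⁺ has 54 e⁻ (Z=56). V⁵⁺ < Ti⁴⁺ (both 18 e⁻, Z=23>22); Ti⁴⁺ < Sc³⁺ (isoelectronic, higher Z=22 is smaller); Sc³⁺ < Ca²⁺ (isoelectronic, higher Z=21 is smaller); Ca²⁺ < Sr²⁺ (same group, 1 shell fewer); Sr²⁺ < Ba²⁺ (same group, 1 shell fewer).
Ordering: V⁵⁺ < Ti⁴⁺ < Sc³⁺ < Ca²⁺ < Sr²⁺ < Ba²⁺. The third largest is Ca²⁺.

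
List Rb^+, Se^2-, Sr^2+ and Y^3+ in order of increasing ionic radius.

These species are isoelectronic with 36 electrons. The only difference is the number of protons: Y^3+ (Z=39), Sr^2+ (Z=38), Rb^+ (Z=37), Se^2- (Z=34). The strongest nuclear pull (Y^3+) gives the smallest ion.

Y^3+ < Sr^2+ < Rb^+ < Se^2-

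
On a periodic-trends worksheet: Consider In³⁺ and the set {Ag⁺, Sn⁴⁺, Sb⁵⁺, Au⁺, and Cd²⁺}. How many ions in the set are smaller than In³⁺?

2

Sb⁵⁺ (Z=51, 46 e⁻), Sn⁴⁺ (Z=50, 46 e⁻), In³⁺ (Z=49, 46 e⁻), Cd²⁺ (Z=48, 46 e⁻), Ag⁺ (Z=47, 46 e⁻), Au⁺ (Z=79, 78 e⁻). Sb⁵⁺ < Sn⁴⁺ (isoelectronic, higher Z=51 is smaller); Sn⁴⁺ < In³⁺ (isoelectronic, higher Z=50 is smaller); In³⁺ < Cd²⁺ (isoelectronic, higher Z=49 is smaller); Cd²⁺ < Ag⁺ (isoelectronic, higher Z=48 is smaller); Ag⁺ < Au⁺ (same group, 1 shell fewer).
Ordering all of them (including In³⁺) by radius gives Sb⁵⁺ < Sn⁴⁺ < In³⁺ < Cd²⁺ < Ag⁺ < Au⁺. That's 2.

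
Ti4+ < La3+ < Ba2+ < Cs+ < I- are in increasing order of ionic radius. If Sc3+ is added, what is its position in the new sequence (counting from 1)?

Work out protons and electrons: Ti4+ has 18 e⁻ (Z=22), Sc3+ has 18 e⁻ (Z=21), La3+ has 54 e⁻ (Z=57), Ba2+ has 54 e⁻ (Z=56), Cs+ has 54 e⁻ (Z=55), I- has 54 e⁻ (Z=53). Ti4+ < Sc3+ (isoelectronic, higher Z=22 is smaller); Sc3+ < La3+ (same group, 2 shells fewer); La3+ < Ba2+ (both 54 e⁻, Z=57>56); Ba2+ < Cs+ (both 54 e⁻, Z=56>55); Cs+ < I- (isoelectronic, higher Z=55 is smaller).
Merged order: Ti4+ < Sc3+ < La3+ < Ba2+ < Cs+ < I- — Sc3+ is number 2.

2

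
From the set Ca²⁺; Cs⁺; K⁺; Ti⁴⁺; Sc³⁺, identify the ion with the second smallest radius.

Sc³⁺

Ti⁴⁺ has 18 e⁻ (Z=22), Sc³⁺ has 18 e⁻ (Z=21), Ca²⁺ has 18 e⁻ (Z=20), K⁺ has 18 e⁻ (Z=19), Cs⁺ has 54 e⁻ (Z=55). Ti⁴⁺ < Sc³⁺ (both 18 e⁻, Z=22>21); Sc³⁺ < Ca²⁺ (isoelectronic, higher Z=21 is smaller); Ca²⁺ < K⁺ (both 18 e⁻, Z=20>19); K⁺ < Cs⁺ (same group, 2 shells fewer).
Full ascending order: Ti⁴⁺ < Sc³⁺ < Ca²⁺ < K⁺ < Cs⁺. Counting from the smallest, position 2 is Sc³⁺.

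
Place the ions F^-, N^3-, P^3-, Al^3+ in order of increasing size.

Al^3+ < F^- < N^3- < P^3-

First list Z and electron count for each: Al^3+ (Z=13, 10 e⁻), F^- (Z=9, 10 e⁻), N^3- (Z=7, 10 e⁻), P^3- (Z=15, 18 e⁻). Al^3+ < F^- (both 10 e⁻, Z=13>9); F^- < N^3- (isoelectronic, higher Z=9 is smaller); N^3- < P^3- (same group, 1 shell fewer).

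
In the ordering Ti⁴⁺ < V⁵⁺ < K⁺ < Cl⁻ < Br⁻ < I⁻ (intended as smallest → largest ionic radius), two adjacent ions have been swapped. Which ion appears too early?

Ti⁴⁺

Compare adjacent ions: both have 18 electrons but Z(V)=23 > Z(Ti)=22, so V⁵⁺ should be the smaller of the two — yet in this increasing list Ti⁴⁺ sits before V⁵⁺. Nothing else is reversed, so Ti⁴⁺ should move one place to the right.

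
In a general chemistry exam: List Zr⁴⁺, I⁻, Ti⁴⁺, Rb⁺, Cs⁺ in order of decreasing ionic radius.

I⁻ > Cs⁺ > Rb⁺ > Zr⁴⁺ > Ti⁴⁺

First list Z and electron count for each: Ti⁴⁺ has 18 e⁻ (Z=22), Zr⁴⁺ has 36 e⁻ (Z=40), Rb⁺ has 36 e⁻ (Z=37), Cs⁺ has 54 e⁻ (Z=55), I⁻ has 54 e⁻ (Z=53). Ti⁴⁺ < Zr⁴⁺ (same group, 1 shell fewer); Zr⁴⁺ < Rb⁺ (both 36 e⁻, Z=40>37); Rb⁺ < Cs⁺ (same group, 1 shell fewer); Cs⁺ < I⁻ (both 54 e⁻, Z=55>53).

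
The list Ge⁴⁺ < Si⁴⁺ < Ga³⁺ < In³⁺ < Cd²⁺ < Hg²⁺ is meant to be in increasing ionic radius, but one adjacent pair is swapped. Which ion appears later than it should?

The pair Ge⁴⁺, Si⁴⁺ is the wrong way round — both in group 14 with the same charge; Si⁴⁺ (period 3) has the smaller radius. All other adjacent pairs agree with periodic trends, so Si⁴⁺ is the misplaced ion.

Si⁴⁺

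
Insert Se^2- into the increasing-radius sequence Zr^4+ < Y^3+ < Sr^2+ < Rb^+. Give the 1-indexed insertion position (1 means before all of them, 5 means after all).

These species are isoelectronic with 36 electrons. The only difference is the number of protons: Zr^4+ (Z=40), Y^3+ (Z=39), Sr^2+ (Z=38), Rb^+ (Z=37), Se^2- (Z=34). The strongest nuclear pull (Zr^4+) gives the smallest ion.
Merged order: Zr^4+ < Y^3+ < Sr^2+ < Rb^+ < Se^2- — Se^2- is number 5.

5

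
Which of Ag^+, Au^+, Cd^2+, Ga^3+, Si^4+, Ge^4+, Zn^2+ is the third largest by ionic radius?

First list Z and electron count for each: Si^4+: 10 e⁻, Z=14, Ge^4+: 28 e⁻, Z=32, Ga^3+: 28 e⁻, Z=31, Zn^2+: 28 e⁻, Z=30, Cd^2+: 46 e⁻, Z=48, Ag^+: 46 e⁻, Z=47, Au^+: 78 e⁻, Z=79. Si^4+ < Ge^4+ (same group, 1 shell fewer); Ge^4+ < Ga^3+ (both 28 e⁻, Z=32>31); Ga^3+ < Zn^2+ (both 28 e⁻, Z=31>30); Zn^2+ < Cd^2+ (same group, period 4 vs 5); Cd^2+ < Ag^+ (both 46 e⁻, Z=48>47); Ag^+ < Au^+ (same group, 1 shell fewer).
So the order is Si^4+ < Ge^4+ < Ga^3+ < Zn^2+ < Cd^2+ < Ag^+ < Au^+; the 3rd-largest ion is Cd^2+.

Cd^2+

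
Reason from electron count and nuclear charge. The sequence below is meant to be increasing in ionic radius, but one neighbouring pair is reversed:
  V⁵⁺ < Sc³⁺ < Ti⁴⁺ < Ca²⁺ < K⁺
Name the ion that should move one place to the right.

Compare adjacent ions: Ti⁴⁺ and Sc³⁺ share 18 electrons; the higher nuclear charge on Ti (Z=22) contracts it more, so Ti⁴⁺ < Sc³⁺ — yet in this increasing list Sc³⁺ sits before Ti⁴⁺. Nothing else is reversed, so Sc³⁺ should move one place to the right.

Sc³⁺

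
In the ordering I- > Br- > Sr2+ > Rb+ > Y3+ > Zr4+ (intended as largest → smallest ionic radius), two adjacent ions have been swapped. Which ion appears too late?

Rb+

Scanning neighbour by neighbour, only Sr2+/Rb+ violates a trend: they are isoelectronic (36 e⁻) and Sr has more protons than Rb (38 vs 37), making Sr2+ smaller. That makes Rb+ the one sitting a position late relative to where it belongs.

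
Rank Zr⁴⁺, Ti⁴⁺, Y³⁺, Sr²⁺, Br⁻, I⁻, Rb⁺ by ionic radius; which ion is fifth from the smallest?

Rb⁺

Work out protons and electrons: Ti⁴⁺ has 18 e⁻ (Z=22), Zr⁴⁺ has 36 e⁻ (Z=40), Y³⁺ has 36 e⁻ (Z=39), Sr²⁺ has 36 e⁻ (Z=38), Rb⁺ has 36 e⁻ (Z=37), Br⁻ has 36 e⁻ (Z=35), I⁻ has 54 e⁻ (Z=53). Ti⁴⁺ < Zr⁴⁺ (same group, period 4 vs 5); Zr⁴⁺ < Y³⁺ (both 36 e⁻, Z=40>39); Y³⁺ < Sr²⁺ (both 36 e⁻, Z=39>38); Sr²⁺ < Rb⁺ (both 36 e⁻, Z=38>37); Rb⁺ < Br⁻ (isoelectronic, higher Z=37 is smaller); Br⁻ < I⁻ (same group, period 4 vs 5).
Ordering: Ti⁴⁺ < Zr⁴⁺ < Y³⁺ < Sr²⁺ < Rb⁺ < Br⁻ < I⁻. The fifth smallest is Rb⁺.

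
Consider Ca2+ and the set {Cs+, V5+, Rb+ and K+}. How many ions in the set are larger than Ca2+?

3

Electron counts and nuclear charges: V5+: 18 e⁻, Z=23, Ca2+: 18 e⁻, Z=20, K+: 18 e⁻, Z=19, Rb+: 36 e⁻, Z=37, Cs+: 54 e⁻, Z=55. V5+ < Ca2+ (both 18 e⁻, Z=23>20); Ca2+ < K+ (isoelectronic, higher Z=20 is smaller); K+ < Rb+ (same group, 1 shell fewer); Rb+ < Cs+ (same group, 1 shell fewer).
Ordering all of them (including Ca2+) by radius gives V5+ < Ca2+ < K+ < Rb+ < Cs+. That's 3.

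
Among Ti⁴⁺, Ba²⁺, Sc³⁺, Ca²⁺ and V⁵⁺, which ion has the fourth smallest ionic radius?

Ca²⁺

Work out protons and electrons: V⁵⁺ has 18 e⁻ (Z=23), Ti⁴⁺ has 18 e⁻ (Z=22), Sc³⁺ has 18 e⁻ (Z=21), Ca²⁺ has 18 e⁻ (Z=20), Ba²⁺ has 54 e⁻ (Z=56). V⁵⁺ < Ti⁴⁺ (both 18 e⁻, Z=23>22); Ti⁴⁺ < Sc³⁺ (isoelectronic, higher Z=22 is smaller); Sc³⁺ < Ca²⁺ (both 18 e⁻, Z=21>20); Ca²⁺ < Ba²⁺ (same group, 2 shells fewer).
Full ascending order: V⁵⁺ < Ti⁴⁺ < Sc³⁺ < Ca²⁺ < Ba²⁺. Counting from the smallest, position 4 is Ca²⁺.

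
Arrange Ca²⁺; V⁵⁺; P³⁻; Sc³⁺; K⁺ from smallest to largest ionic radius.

V⁵⁺ < Sc³⁺ < Ca²⁺ < K⁺ < P³⁻

These species are isoelectronic with 18 electrons. The only difference is the number of protons: V⁵⁺ (Z=23), Sc³⁺ (Z=21), Ca²⁺ (Z=20), K⁺ (Z=19), P³⁻ (Z=15). The strongest nuclear pull (V⁵⁺) gives the smallest ion.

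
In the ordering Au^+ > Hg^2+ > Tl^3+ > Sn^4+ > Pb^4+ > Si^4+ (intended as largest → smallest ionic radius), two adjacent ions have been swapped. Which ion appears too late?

Scanning neighbour by neighbour, only Sn^4+/Pb^4+ violates a trend: same group and charge — period 5 sits above period 6, so Sn^4+ is smaller. That makes Pb^4+ the one sitting a position late relative to where it belongs.

Pb^4+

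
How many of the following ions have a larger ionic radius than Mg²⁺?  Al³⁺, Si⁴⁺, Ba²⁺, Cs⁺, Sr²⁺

3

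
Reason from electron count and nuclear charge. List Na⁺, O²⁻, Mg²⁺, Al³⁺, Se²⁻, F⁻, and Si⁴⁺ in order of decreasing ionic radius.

Se²⁻ > O²⁻ > F⁻ > Na⁺ > Mg²⁺ > Al³⁺ > Si⁴⁺

Si⁴⁺ (Z=14, 10 e⁻), Al³⁺ (Z=13, 10 e⁻), Mg²⁺ (Z=12, 10 e⁻), Na⁺ (Z=11, 10 e⁻), F⁻ (Z=9, 10 e⁻), O²⁻ (Z=8, 10 e⁻), Se²⁻ (Z=34, 36 e⁻). Si⁴⁺ < Al³⁺ (isoelectronic, higher Z=14 is smaller); Al³⁺ < Mg²⁺ (both 10 e⁻, Z=13>12); Mg²⁺ < Na⁺ (isoelectronic, higher Z=12 is smaller); Na⁺ < F⁻ (isoelectronic, higher Z=11 is smaller); F⁻ < O²⁻ (both 10 e⁻, Z=9>8); O²⁻ < Se²⁻ (same group, period 2 vs 4).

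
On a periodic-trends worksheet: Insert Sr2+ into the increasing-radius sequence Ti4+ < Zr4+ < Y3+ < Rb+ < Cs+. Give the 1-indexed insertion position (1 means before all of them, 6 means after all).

Tabulating Z and e⁻: Ti4+: 18 e⁻, Z=22, Zr4+: 36 e⁻, Z=40, Y3+: 36 e⁻, Z=39, Sr2+: 36 e⁻, Z=38, Rb+: 36 e⁻, Z=37, Cs+: 54 e⁻, Z=55. Ti4+ < Zr4+ (same group, period 4 vs 5); Zr4+ < Y3+ (both 36 e⁻, Z=40>39); Y3+ < Sr2+ (isoelectronic, higher Z=39 is smaller); Sr2+ < Rb+ (both 36 e⁻, Z=38>37); Rb+ < Cs+ (same group, 1 shell fewer).
The complete sequence is Ti4+ < Zr4+ < Y3+ < Sr2+ < Rb+ < Cs+. Sr2+ sits at position 4.

4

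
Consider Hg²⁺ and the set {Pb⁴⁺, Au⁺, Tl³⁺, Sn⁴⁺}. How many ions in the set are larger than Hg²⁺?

1

Tabulating Z and e⁻: Sn⁴⁺: 46 e⁻, Z=50, Pb⁴⁺: 78 e⁻, Z=82, Tl³⁺: 78 e⁻, Z=81, Hg²⁺: 78 e⁻, Z=80, Au⁺: 78 e⁻, Z=79. Sn⁴⁺ < Pb⁴⁺ (same group, period 5 vs 6); Pb⁴⁺ < Tl³⁺ (both 78 e⁻, Z=82>81); Tl³⁺ < Hg²⁺ (both 78 e⁻, Z=81>80); Hg²⁺ < Au⁺ (isoelectronic, higher Z=80 is smaller).
Relative to Hg²⁺, the ions that are larger are Au⁺. So 1 is larger.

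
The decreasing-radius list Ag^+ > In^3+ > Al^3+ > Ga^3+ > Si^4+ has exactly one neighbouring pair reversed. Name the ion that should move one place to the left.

Scanning neighbour by neighbour, only Al^3+/Ga^3+ violates a trend: Al^3+ and Ga^3+ are in one column with the same charge; the lighter period-3 ion has one fewer shell and is smaller. That makes Ga^3+ the one sitting a position late relative to where it belongs.

Ga^3+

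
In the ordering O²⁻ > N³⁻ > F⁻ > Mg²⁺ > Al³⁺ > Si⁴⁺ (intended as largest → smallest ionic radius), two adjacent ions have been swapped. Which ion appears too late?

The pair O²⁻, N³⁻ is the wrong way round — both have 10 electrons but Z(O)=8 > Z(N)=7, so O²⁻ should be the smaller of the two. All other adjacent pairs agree with periodic trends, so N³⁻ is the misplaced ion.

N³⁻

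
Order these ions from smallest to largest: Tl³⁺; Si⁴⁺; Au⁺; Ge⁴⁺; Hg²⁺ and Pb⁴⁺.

Si⁴⁺ < Ge⁴⁺ < Pb⁴⁺ < Tl³⁺ < Hg²⁺ < Au⁺

Tabulating Z and e⁻: Si⁴⁺ has 10 e⁻ (Z=14), Ge⁴⁺ has 28 e⁻ (Z=32), Pb⁴⁺ has 78 e⁻ (Z=82), Tl³⁺ has 78 e⁻ (Z=81), Hg²⁺ has 78 e⁻ (Z=80), Au⁺ has 78 e⁻ (Z=79). Si⁴⁺ < Ge⁴⁺ (same group, period 3 vs 4); Ge⁴⁺ < Pb⁴⁺ (same group, 2 shells fewer); Pb⁴⁺ < Tl³⁺ (isoelectronic, higher Z=82 is smaller); Tl³⁺ < Hg²⁺ (both 78 e⁻, Z=81>80); Hg²⁺ < Au⁺ (both 78 e⁻, Z=80>79).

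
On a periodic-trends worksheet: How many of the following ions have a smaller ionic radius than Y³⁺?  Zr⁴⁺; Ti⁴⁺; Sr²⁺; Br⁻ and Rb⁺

2

Electron counts and nuclear charges: Ti⁴⁺ has 18 e⁻ (Z=22), Zr⁴⁺ has 36 e⁻ (Z=40), Y³⁺ has 36 e⁻ (Z=39), Sr²⁺ has 36 e⁻ (Z=38), Rb⁺ has 36 e⁻ (Z=37), Br⁻ has 36 e⁻ (Z=35). Ti⁴⁺ < Zr⁴⁺ (same group, 1 shell fewer); Zr⁴⁺ < Y³⁺ (isoelectronic, higher Z=40 is smaller); Y³⁺ < Sr²⁺ (isoelectronic, higher Z=39 is smaller); Sr²⁺ < Rb⁺ (isoelectronic, higher Z=38 is smaller); Rb⁺ < Br⁻ (both 36 e⁻, Z=37>35).
Ordering all of them (including Y³⁺) by radius gives Ti⁴⁺ < Zr⁴⁺ < Y³⁺ < Sr²⁺ < Rb⁺ < Br⁻. Count: 2.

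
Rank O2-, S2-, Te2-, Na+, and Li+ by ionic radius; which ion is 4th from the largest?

First list Z and electron count for each: Li+ has 2 e⁻ (Z=3), Na+ has 10 e⁻ (Z=11), O2- has 10 e⁻ (Z=8), S2- has 18 e⁻ (Z=16), Te2- has 54 e⁻ (Z=52). Li+ < Na+ (same group, 1 shell fewer); Na+ < O2- (both 10 e⁻, Z=11>8); O2- < S2- (same group, period 2 vs 3); S2- < Te2- (same group, period 3 vs 5).
So the order is Li+ < Na+ < O2- < S2- < Te2-; the 4th-largest ion is Na+.

Na+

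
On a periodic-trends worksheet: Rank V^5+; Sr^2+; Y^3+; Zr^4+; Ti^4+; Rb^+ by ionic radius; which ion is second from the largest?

Sr^2+

Work out protons and electrons: V^5+ (Z=23, 18 e⁻), Ti^4+ (Z=22, 18 e⁻), Zr^4+ (Z=40, 36 e⁻), Y^3+ (Z=39, 36 e⁻), Sr^2+ (Z=38, 36 e⁻), Rb^+ (Z=37, 36 e⁻). V^5+ < Ti^4+ (both 18 e⁻, Z=23>22); Ti^4+ < Zr^4+ (same group, period 4 vs 5); Zr^4+ < Y^3+ (both 36 e⁻, Z=40>39); Y^3+ < Sr^2+ (isoelectronic, higher Z=39 is smaller); Sr^2+ < Rb^+ (both 36 e⁻, Z=38>37).
Ordering: V^5+ < Ti^4+ < Zr^4+ < Y^3+ < Sr^2+ < Rb^+. The second largest is Sr^2+.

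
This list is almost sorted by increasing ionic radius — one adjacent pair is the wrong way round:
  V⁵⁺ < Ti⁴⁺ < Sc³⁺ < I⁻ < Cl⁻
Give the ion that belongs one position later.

I⁻

Scanning neighbour by neighbour, only I⁻/Cl⁻ violates a trend: both in group 17 with the same charge; Cl⁻ (period 3) has the smaller radius. That makes I⁻ the one sitting a position early relative to where it belongs.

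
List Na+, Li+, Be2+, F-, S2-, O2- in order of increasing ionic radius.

Be2+: 2 e⁻, Z=4, Li+: 2 e⁻, Z=3, Na+: 10 e⁻, Z=11, F-: 10 e⁻, Z=9, O2-: 10 e⁻, Z=8, S2-: 18 e⁻, Z=16. Be2+ < Li+ (isoelectronic, higher Z=4 is smaller); Li+ < Na+ (same group, 1 shell fewer); Na+ < F- (both 10 e⁻, Z=11>9); F- < O2- (isoelectronic, higher Z=9 is smaller); O2- < S2- (same group, 1 shell fewer).

Be2+ < Li+ < Na+ < F- < O2- < S2-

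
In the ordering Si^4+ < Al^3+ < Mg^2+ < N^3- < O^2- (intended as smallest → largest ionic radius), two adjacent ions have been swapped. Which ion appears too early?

N^3-

Check each adjacent pair. N^3- and O^2- are reversed: they are isoelectronic (10 e⁻) and O has more protons than N (8 vs 7), making O^2- smaller. No other neighbouring pair contradicts the periodic trends, so N^3- is the ion listed too early.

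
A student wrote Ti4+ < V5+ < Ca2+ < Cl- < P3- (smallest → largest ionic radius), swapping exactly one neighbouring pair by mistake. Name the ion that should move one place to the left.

Compare adjacent ions: both have 18 electrons but Z(V)=23 > Z(Ti)=22, so V5+ should be the smaller of the two — yet in this increasing list Ti4+ sits before V5+. Nothing else is reversed, so V5+ should move one place to the left.

V5+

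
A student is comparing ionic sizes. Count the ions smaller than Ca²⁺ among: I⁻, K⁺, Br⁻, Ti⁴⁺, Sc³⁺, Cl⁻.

2

Ti⁴⁺ has 18 e⁻ (Z=22), Sc³⁺ has 18 e⁻ (Z=21), Ca²⁺ has 18 e⁻ (Z=20), K⁺ has 18 e⁻ (Z=19), Cl⁻ has 18 e⁻ (Z=17), Br⁻ has 36 e⁻ (Z=35), I⁻ has 54 e⁻ (Z=53). Ti⁴⁺ < Sc³⁺ (isoelectronic, higher Z=22 is smaller); Sc³⁺ < Ca²⁺ (both 18 e⁻, Z=21>20); Ca²⁺ < K⁺ (both 18 e⁻, Z=20>19); K⁺ < Cl⁻ (both 18 e⁻, Z=19>17); Cl⁻ < Br⁻ (same group, 1 shell fewer); Br⁻ < I⁻ (same group, period 4 vs 5).
Overall: Ti⁴⁺ < Sc³⁺ < Ca²⁺ < K⁺ < Cl⁻ < Br⁻ < I⁻. Ca²⁺ has 2 below it and 4 above. So 2 are smaller.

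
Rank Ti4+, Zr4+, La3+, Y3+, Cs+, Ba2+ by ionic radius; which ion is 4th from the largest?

Y3+

Electron counts and nuclear charges: Ti4+ (Z=22, 18 e⁻), Zr4+ (Z=40, 36 e⁻), Y3+ (Z=39, 36 e⁻), La3+ (Z=57, 54 e⁻), Ba2+ (Z=56, 54 e⁻), Cs+ (Z=55, 54 e⁻). Ti4+ < Zr4+ (same group, 1 shell fewer); Zr4+ < Y3+ (both 36 e⁻, Z=40>39); Y3+ < La3+ (same group, period 5 vs 6); La3+ < Ba2+ (both 54 e⁻, Z=57>56); Ba2+ < Cs+ (both 54 e⁻, Z=56>55).
Full ascending order: Ti4+ < Zr4+ < Y3+ < La3+ < Ba2+ < Cs+. Counting from the largest, position 4 is Y3+.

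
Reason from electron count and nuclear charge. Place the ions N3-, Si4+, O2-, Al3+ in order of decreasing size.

Each ion has 10 electrons. The ranking follows nuclear charge in reverse — greater Z gives a smaller radius. Si4+ (Z=14), Al3+ (Z=13), O2- (Z=8), N3- (Z=7).

N3- > O2- > Al3+ > Si4+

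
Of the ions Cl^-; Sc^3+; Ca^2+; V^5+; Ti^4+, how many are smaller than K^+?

4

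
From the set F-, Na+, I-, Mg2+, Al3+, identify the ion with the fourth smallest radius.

First list Z and electron count for each: Al3+: 10 e⁻, Z=13, Mg2+: 10 e⁻, Z=12, Na+: 10 e⁻, Z=11, F-: 10 e⁻, Z=9, I-: 54 e⁻, Z=53. Al3+ < Mg2+ (both 10 e⁻, Z=13>12); Mg2+ < Na+ (both 10 e⁻, Z=12>11); Na+ < F- (both 10 e⁻, Z=11>9); F- < I- (same group, 3 shells fewer).
Ordering: Al3+ < Mg2+ < Na+ < F- < I-. The fourth smallest is F-.

F-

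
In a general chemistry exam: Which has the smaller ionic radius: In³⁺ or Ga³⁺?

Ga³⁺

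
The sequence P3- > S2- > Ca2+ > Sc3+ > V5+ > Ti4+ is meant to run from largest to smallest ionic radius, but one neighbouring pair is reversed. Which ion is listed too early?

Scanning neighbour by neighbour, only V5+/Ti4+ violates a trend: they are isoelectronic (18 e⁻) and V has more protons than Ti (23 vs 22), making V5+ smaller. That makes V5+ the one sitting a position early relative to where it belongs.

V5+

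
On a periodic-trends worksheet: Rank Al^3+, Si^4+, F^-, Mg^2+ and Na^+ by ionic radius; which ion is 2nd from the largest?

All of these have 10 electrons (isoelectronic). With the same electron cloud, the ion with the most protons pulls it in tightest. Nuclear charges: Si^4+ (Z=14), Al^3+ (Z=13), Mg^2+ (Z=12), Na^+ (Z=11), F^- (Z=9). Highest Z is smallest.
Ordering: Si^4+ < Al^3+ < Mg^2+ < Na^+ < F^-. The 2nd largest is Na^+.

Na^+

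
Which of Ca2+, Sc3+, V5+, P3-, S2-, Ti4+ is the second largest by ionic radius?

Each ion has 18 electrons. The ranking follows nuclear charge in reverse — greater Z gives a smaller radius. V5+ (Z=23), Ti4+ (Z=22), Sc3+ (Z=21), Ca2+ (Z=20), S2- (Z=16), P3- (Z=15).
Ordering: V5+ < Ti4+ < Sc3+ < Ca2+ < S2- < P3-. The second largest is S2-.

S2-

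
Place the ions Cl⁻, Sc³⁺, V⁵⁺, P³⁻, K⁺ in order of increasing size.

V⁵⁺ < Sc³⁺ < K⁺ < Cl⁻ < P³⁻

All of these have 18 electrons (isoelectronic). With the same electron cloud, the ion with the most protons pulls it in tightest. Nuclear charges: V⁵⁺ (Z=23), Sc³⁺ (Z=21), K⁺ (Z=19), Cl⁻ (Z=17), P³⁻ (Z=15). Highest Z is smallest.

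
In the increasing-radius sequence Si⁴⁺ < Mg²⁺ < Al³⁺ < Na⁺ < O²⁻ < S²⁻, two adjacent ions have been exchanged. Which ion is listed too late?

Al³⁺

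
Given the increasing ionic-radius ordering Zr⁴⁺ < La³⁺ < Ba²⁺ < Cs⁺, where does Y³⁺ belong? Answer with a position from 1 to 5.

2

Electron counts and nuclear charges: Zr⁴⁺ has 36 e⁻ (Z=40), Y³⁺ has 36 e⁻ (Z=39), La³⁺ has 54 e⁻ (Z=57), Ba²⁺ has 54 e⁻ (Z=56), Cs⁺ has 54 e⁻ (Z=55). Zr⁴⁺ < Y³⁺ (isoelectronic, higher Z=40 is smaller); Y³⁺ < La³⁺ (same group, 1 shell fewer); La³⁺ < Ba²⁺ (isoelectronic, higher Z=57 is smaller); Ba²⁺ < Cs⁺ (both 54 e⁻, Z=56>55).
The complete sequence is Zr⁴⁺ < Y³⁺ < La³⁺ < Ba²⁺ < Cs⁺. Y³⁺ sits at position 2.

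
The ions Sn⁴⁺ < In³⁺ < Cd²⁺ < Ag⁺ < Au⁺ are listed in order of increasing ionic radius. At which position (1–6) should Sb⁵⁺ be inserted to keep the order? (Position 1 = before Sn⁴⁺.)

1

Work out protons and electrons: Sb⁵⁺ has 46 e⁻ (Z=51), Sn⁴⁺ has 46 e⁻ (Z=50), In³⁺ has 46 e⁻ (Z=49), Cd²⁺ has 46 e⁻ (Z=48), Ag⁺ has 46 e⁻ (Z=47), Au⁺ has 78 e⁻ (Z=79). Sb⁵⁺ < Sn⁴⁺ (isoelectronic, higher Z=51 is smaller); Sn⁴⁺ < In³⁺ (both 46 e⁻, Z=50>49); In³⁺ < Cd²⁺ (both 46 e⁻, Z=49>48); Cd²⁺ < Ag⁺ (both 46 e⁻, Z=48>47); Ag⁺ < Au⁺ (same group, period 5 vs 6).
The complete sequence is Sb⁵⁺ < Sn⁴⁺ < In³⁺ < Cd²⁺ < Ag⁺ < Au⁺. Sb⁵⁺ sits at position 1.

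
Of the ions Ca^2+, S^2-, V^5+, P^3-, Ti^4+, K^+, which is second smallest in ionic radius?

All of these have 18 electrons (isoelectronic). With the same electron cloud, the ion with the most protons pulls it in tightest. Nuclear charges: V^5+ (Z=23), Ti^4+ (Z=22), Ca^2+ (Z=20), K^+ (Z=19), S^2- (Z=16), P^3- (Z=15). Highest Z is smallest.
Ordering: V^5+ < Ti^4+ < Ca^2+ < K^+ < S^2- < P^3-. The second smallest is Ti^4+.

Ti^4+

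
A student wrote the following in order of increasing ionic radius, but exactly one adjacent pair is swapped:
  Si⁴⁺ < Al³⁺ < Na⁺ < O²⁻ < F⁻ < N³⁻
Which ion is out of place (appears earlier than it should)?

O²⁻

Scanning neighbour by neighbour, only O²⁻/F⁻ violates a trend: F⁻ and O²⁻ share 10 electrons; the higher nuclear charge on F (Z=9) contracts it more, so F⁻ < O²⁻. That makes O²⁻ the one sitting a position early relative to where it belongs.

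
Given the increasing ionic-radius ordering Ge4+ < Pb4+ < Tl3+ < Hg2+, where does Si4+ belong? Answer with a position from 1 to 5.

1

Work out protons and electrons: Si4+: 10 e⁻, Z=14, Ge4+: 28 e⁻, Z=32, Pb4+: 78 e⁻, Z=82, Tl3+: 78 e⁻, Z=81, Hg2+: 78 e⁻, Z=80. Si4+ < Ge4+ (same group, period 3 vs 4); Ge4+ < Pb4+ (same group, 2 shells fewer); Pb4+ < Tl3+ (both 78 e⁻, Z=82>81); Tl3+ < Hg2+ (both 78 e⁻, Z=81>80).
The complete sequence is Si4+ < Ge4+ < Pb4+ < Tl3+ < Hg2+. Si4+ sits at position 1.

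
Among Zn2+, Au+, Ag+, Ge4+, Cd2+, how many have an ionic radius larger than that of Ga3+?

4

First list Z and electron count for each: Ge4+: 28 e⁻, Z=32, Ga3+: 28 e⁻, Z=31, Zn2+: 28 e⁻, Z=30, Cd2+: 46 e⁻, Z=48, Ag+: 46 e⁻, Z=47, Au+: 78 e⁻, Z=79. Ge4+ < Ga3+ (both 28 e⁻, Z=32>31); Ga3+ < Zn2+ (both 28 e⁻, Z=31>30); Zn2+ < Cd2+ (same group, period 4 vs 5); Cd2+ < Ag+ (both 46 e⁻, Z=48>47); Ag+ < Au+ (same group, 1 shell fewer).
Relative to Ga3+, the ions that are larger are Zn2+, Cd2+, Ag+, Au+. Count: 4.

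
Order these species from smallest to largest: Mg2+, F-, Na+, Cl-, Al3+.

Al3+ < Mg2+ < Na+ < F- < Cl-

Al3+ (Z=13, 10 e⁻), Mg2+ (Z=12, 10 e⁻), Na+ (Z=11, 10 e⁻), F- (Z=9, 10 e⁻), Cl- (Z=17, 18 e⁻). Al3+ < Mg2+ (isoelectronic, higher Z=13 is smaller); Mg2+ < Na+ (isoelectronic, higher Z=12 is smaller); Na+ < F- (both 10 e⁻, Z=11>9); F- < Cl- (same group, period 2 vs 3).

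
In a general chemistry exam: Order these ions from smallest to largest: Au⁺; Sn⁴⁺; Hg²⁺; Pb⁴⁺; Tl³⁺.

Sn⁴⁺ < Pb⁴⁺ < Tl³⁺ < Hg²⁺ < Au⁺

Sn⁴⁺ has 46 e⁻ (Z=50), Pb⁴⁺ has 78 e⁻ (Z=82), Tl³⁺ has 78 e⁻ (Z=81), Hg²⁺ has 78 e⁻ (Z=80), Au⁺ has 78 e⁻ (Z=79). Sn⁴⁺ < Pb⁴⁺ (same group, 1 shell fewer); Pb⁴⁺ < Tl³⁺ (both 78 e⁻, Z=82>81); Tl³⁺ < Hg²⁺ (isoelectronic, higher Z=81 is smaller); Hg²⁺ < Au⁺ (both 78 e⁻, Z=80>79).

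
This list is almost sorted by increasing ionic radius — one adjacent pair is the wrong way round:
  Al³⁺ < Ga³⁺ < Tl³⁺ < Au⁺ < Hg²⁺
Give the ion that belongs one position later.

Au⁺

Check each adjacent pair. Au⁺ and Hg²⁺ are reversed: both have 78 electrons but Z(Hg)=80 > Z(Au)=79, so Hg²⁺ should be the smaller of the two. No other neighbouring pair contradicts the periodic trends, so Au⁺ is the ion listed too early.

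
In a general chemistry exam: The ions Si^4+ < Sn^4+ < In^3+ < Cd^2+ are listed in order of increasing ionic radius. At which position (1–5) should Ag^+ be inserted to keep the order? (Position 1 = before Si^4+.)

5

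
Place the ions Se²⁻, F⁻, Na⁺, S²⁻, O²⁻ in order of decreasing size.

Se²⁻ > S²⁻ > O²⁻ > F⁻ > Na⁺

Na⁺ (Z=11, 10 e⁻), F⁻ (Z=9, 10 e⁻), O²⁻ (Z=8, 10 e⁻), S²⁻ (Z=16, 18 e⁻), Se²⁻ (Z=34, 36 e⁻). Na⁺ < F⁻ (both 10 e⁻, Z=11>9); F⁻ < O²⁻ (isoelectronic, higher Z=9 is smaller); O²⁻ < S²⁻ (same group, period 2 vs 3); S²⁻ < Se²⁻ (same group, period 3 vs 4).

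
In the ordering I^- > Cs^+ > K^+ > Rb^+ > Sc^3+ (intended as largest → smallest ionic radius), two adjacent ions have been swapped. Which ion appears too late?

Rb^+

The pair K^+, Rb^+ is the wrong way round — both in group 1 with the same charge; K^+ (period 4) has the smaller radius. All other adjacent pairs agree with periodic trends, so Rb^+ is the misplaced ion.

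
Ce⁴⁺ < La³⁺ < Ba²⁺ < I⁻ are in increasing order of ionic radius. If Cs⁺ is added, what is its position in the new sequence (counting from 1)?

These species are isoelectronic with 54 electrons. The only difference is the number of protons: Ce⁴⁺ (Z=58), La³⁺ (Z=57), Ba²⁺ (Z=56), Cs⁺ (Z=55), I⁻ (Z=53). The strongest nuclear pull (Ce⁴⁺) gives the smallest ion.
The complete sequence is Ce⁴⁺ < La³⁺ < Ba²⁺ < Cs⁺ < I⁻. Cs⁺ sits at position 4.

4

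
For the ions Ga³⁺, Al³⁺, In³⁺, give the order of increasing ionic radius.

All are in the same group with charge +3. Radius grows down the group as n (the outermost shell) increases.

Al³⁺ < Ga³⁺ < In³⁺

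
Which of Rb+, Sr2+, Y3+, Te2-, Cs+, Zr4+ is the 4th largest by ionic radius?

Electron counts and nuclear charges: Zr4+: 36 e⁻, Z=40, Y3+: 36 e⁻, Z=39, Sr2+: 36 e⁻, Z=38, Rb+: 36 e⁻, Z=37, Cs+: 54 e⁻, Z=55, Te2-: 54 e⁻, Z=52. Zr4+ < Y3+ (isoelectronic, higher Z=40 is smaller); Y3+ < Sr2+ (both 36 e⁻, Z=39>38); Sr2+ < Rb+ (isoelectronic, higher Z=38 is smaller); Rb+ < Cs+ (same group, 1 shell fewer); Cs+ < Te2- (isoelectronic, higher Z=55 is smaller).
Ordering: Zr4+ < Y3+ < Sr2+ < Rb+ < Cs+ < Te2-. The 4th largest is Sr2+.

Sr2+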